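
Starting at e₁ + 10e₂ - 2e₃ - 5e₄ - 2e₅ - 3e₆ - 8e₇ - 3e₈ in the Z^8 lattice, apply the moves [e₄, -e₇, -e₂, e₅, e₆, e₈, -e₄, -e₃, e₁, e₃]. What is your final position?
(2, 9, -2, -5, -1, -2, -9, -2)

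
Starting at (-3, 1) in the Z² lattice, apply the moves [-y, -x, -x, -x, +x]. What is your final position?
(-5, 0)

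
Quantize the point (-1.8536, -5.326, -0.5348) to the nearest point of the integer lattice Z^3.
(-2, -5, -1)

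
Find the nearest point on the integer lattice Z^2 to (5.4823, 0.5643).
(5, 1)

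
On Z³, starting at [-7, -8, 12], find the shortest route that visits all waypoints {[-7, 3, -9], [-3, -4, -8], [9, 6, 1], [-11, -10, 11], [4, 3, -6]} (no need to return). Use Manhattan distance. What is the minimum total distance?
81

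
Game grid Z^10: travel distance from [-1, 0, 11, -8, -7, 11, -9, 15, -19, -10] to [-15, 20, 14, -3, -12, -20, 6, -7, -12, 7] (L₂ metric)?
51.6043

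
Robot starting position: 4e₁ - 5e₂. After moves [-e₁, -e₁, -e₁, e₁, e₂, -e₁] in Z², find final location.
(1, -4)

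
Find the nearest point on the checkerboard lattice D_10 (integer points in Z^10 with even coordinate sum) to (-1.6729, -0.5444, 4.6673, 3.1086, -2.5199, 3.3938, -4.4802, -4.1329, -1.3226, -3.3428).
(-2, -1, 5, 3, -3, 3, -5, -4, -1, -3)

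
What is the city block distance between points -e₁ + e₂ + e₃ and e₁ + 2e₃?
4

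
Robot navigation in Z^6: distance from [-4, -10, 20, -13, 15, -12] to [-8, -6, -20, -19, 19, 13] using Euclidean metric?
48.0521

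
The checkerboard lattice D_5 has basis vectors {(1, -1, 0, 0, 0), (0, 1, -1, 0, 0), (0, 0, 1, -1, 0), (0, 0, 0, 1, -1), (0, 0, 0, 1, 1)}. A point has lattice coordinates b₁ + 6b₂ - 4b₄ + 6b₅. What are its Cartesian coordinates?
(1, 5, -6, 2, 10)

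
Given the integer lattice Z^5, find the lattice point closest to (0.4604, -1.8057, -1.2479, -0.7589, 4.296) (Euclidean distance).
(0, -2, -1, -1, 4)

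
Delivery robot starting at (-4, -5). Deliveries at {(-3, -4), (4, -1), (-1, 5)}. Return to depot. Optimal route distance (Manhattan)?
36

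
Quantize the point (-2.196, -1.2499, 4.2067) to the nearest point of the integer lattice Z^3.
(-2, -1, 4)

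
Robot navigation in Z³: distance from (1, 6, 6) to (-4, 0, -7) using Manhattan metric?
24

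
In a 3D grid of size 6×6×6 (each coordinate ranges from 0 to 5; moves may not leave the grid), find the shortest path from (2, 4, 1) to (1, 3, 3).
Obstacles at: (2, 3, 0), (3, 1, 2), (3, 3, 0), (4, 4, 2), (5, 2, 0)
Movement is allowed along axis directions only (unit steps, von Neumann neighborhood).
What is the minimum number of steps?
4
(one shortest path: (2, 4, 1) → (1, 4, 1) → (1, 3, 1) → (1, 3, 2) → (1, 3, 3))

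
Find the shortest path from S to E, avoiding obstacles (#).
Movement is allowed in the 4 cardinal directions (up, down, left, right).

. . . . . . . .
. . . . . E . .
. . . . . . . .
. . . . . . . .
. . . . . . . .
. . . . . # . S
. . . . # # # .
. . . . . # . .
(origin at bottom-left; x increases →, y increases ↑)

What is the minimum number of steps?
6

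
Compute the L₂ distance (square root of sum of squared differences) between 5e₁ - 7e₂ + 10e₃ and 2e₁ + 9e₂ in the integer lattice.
19.105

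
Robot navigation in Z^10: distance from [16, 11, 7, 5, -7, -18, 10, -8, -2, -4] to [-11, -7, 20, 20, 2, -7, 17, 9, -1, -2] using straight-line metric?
44.6318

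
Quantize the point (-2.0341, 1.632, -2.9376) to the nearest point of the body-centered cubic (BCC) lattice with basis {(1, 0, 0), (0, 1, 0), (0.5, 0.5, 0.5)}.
(-2, 2, -3)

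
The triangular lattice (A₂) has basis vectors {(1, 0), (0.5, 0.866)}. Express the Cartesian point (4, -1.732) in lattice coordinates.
5b₁ - 2b₂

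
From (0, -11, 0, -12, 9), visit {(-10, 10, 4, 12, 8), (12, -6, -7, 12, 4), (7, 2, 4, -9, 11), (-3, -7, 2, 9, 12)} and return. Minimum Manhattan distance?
200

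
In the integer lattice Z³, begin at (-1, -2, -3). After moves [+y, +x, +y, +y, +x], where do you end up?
(1, 1, -3)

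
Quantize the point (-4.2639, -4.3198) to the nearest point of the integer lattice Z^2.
(-4, -4)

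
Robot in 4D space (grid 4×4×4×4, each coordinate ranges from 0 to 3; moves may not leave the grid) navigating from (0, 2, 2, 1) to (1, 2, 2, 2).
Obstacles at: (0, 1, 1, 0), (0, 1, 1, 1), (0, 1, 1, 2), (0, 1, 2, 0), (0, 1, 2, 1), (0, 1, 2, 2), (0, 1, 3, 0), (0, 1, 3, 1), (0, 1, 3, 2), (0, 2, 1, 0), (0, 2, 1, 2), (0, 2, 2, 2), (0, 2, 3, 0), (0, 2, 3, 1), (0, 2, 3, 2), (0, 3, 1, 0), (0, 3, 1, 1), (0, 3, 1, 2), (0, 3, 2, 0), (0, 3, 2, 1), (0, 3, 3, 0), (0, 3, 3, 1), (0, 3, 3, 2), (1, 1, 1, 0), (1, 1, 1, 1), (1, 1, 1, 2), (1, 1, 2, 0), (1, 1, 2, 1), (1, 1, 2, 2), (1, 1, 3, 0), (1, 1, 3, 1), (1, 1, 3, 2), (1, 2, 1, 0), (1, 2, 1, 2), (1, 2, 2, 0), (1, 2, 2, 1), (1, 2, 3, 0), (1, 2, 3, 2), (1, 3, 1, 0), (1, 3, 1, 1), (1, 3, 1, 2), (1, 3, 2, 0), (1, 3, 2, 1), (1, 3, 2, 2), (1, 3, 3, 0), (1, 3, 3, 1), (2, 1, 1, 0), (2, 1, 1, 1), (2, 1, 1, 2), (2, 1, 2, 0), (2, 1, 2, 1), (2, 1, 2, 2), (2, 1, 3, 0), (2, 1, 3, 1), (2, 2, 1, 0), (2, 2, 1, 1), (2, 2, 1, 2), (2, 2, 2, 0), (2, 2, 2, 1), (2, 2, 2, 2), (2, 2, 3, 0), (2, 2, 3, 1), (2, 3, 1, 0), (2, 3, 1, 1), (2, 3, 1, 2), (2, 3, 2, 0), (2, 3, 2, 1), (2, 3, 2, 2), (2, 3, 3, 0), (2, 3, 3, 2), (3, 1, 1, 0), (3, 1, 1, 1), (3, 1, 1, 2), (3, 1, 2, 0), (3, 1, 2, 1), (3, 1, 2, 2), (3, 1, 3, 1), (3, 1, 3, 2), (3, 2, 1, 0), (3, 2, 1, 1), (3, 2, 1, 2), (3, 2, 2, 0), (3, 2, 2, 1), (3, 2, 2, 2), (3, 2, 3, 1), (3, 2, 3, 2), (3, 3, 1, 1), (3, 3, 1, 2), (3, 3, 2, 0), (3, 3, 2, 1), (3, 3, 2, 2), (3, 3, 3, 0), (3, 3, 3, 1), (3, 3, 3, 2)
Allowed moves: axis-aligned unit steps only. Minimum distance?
8
(one shortest path: (0, 2, 2, 1) → (0, 2, 1, 1) → (1, 2, 1, 1) → (1, 2, 0, 1) → (1, 2, 0, 2) → (1, 2, 0, 3) → (1, 2, 1, 3) → (1, 2, 2, 3) → (1, 2, 2, 2))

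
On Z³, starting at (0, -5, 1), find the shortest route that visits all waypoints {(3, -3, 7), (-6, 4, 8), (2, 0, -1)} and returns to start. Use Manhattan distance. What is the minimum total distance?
58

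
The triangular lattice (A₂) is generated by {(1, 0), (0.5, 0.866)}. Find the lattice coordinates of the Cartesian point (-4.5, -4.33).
-2b₁ - 5b₂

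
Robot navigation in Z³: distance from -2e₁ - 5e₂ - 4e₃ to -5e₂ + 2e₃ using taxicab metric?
8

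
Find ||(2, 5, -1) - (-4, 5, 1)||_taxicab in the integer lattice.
8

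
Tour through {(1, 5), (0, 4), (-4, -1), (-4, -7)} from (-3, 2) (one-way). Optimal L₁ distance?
24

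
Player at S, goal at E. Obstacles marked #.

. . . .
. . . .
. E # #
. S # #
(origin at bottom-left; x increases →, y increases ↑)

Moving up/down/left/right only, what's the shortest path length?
1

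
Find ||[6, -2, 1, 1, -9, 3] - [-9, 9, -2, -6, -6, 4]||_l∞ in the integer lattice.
15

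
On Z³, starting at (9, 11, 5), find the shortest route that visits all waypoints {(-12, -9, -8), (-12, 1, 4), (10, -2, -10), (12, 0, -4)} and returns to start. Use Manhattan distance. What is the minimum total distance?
118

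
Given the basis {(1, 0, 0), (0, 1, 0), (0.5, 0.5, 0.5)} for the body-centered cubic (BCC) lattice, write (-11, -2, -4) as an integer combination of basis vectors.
-7b₁ + 2b₂ - 8b₃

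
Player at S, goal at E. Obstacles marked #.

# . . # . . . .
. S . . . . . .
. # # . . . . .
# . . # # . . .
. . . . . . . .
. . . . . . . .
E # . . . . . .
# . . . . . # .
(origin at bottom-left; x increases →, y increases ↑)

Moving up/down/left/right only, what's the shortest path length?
14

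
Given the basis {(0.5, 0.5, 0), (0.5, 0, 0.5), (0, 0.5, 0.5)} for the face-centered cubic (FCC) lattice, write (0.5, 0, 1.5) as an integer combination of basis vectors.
-b₁ + 2b₂ + b₃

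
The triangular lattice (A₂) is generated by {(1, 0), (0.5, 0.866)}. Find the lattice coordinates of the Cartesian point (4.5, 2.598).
3b₁ + 3b₂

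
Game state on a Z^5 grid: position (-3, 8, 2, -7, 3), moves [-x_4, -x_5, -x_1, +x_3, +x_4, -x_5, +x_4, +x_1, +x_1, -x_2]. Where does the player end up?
(-2, 7, 3, -6, 1)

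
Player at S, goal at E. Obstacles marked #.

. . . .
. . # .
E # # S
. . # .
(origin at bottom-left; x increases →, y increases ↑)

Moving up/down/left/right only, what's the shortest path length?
7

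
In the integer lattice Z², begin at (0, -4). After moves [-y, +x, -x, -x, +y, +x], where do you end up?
(0, -4)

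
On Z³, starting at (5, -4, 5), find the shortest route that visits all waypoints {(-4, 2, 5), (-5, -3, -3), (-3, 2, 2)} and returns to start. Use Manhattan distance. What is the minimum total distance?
50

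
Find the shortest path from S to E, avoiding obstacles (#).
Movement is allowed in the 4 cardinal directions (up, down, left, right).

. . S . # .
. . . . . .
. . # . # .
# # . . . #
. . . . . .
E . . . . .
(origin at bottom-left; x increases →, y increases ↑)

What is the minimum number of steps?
9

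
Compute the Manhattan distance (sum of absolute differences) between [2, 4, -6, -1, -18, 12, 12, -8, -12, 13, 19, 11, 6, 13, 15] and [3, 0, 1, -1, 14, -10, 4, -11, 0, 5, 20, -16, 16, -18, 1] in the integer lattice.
180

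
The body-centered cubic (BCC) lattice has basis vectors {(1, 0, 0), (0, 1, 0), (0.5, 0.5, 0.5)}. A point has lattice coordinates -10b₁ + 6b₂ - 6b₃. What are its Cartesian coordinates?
(-13, 3, -3)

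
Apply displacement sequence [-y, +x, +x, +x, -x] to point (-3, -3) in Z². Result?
(-1, -4)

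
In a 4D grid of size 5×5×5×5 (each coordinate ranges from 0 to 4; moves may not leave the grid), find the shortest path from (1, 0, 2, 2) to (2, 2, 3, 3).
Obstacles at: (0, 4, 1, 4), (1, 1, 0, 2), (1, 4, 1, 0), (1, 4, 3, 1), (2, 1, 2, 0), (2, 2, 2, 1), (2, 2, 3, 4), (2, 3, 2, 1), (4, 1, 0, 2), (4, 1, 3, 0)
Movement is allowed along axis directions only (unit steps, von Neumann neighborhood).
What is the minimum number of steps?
5
(one shortest path: (1, 0, 2, 2) → (2, 0, 2, 2) → (2, 1, 2, 2) → (2, 2, 2, 2) → (2, 2, 3, 2) → (2, 2, 3, 3))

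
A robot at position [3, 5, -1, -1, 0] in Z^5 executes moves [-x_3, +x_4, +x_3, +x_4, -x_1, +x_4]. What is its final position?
(2, 5, -1, 2, 0)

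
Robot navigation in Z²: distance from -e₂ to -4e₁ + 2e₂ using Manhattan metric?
7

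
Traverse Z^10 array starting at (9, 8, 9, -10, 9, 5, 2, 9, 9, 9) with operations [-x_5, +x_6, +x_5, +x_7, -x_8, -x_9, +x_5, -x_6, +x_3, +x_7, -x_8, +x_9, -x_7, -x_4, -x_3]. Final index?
(9, 8, 9, -11, 10, 5, 3, 7, 9, 9)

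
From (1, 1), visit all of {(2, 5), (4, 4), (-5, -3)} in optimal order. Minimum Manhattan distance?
24
(one optimal route: (1, 1) → (2, 5) → (4, 4) → (-5, -3))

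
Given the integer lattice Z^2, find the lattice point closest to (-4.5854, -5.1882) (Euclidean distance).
(-5, -5)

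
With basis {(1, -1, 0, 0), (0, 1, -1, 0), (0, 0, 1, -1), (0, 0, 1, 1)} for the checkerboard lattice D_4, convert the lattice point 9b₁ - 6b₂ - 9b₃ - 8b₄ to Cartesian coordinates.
(9, -15, -11, 1)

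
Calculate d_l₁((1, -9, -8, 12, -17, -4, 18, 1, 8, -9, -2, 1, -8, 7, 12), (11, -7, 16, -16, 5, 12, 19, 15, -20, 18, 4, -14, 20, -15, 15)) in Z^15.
246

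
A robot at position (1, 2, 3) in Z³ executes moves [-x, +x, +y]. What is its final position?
(1, 3, 3)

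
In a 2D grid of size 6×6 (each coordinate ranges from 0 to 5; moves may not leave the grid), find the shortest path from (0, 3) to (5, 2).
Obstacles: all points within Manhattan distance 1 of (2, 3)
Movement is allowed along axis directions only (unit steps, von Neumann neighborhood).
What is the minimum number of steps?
8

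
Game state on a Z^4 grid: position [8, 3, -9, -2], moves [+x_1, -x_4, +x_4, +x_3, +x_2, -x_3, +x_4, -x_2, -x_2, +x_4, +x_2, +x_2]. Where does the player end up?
(9, 4, -9, 0)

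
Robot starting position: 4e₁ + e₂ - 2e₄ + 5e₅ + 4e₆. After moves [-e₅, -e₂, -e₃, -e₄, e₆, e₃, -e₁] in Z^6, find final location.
(3, 0, 0, -3, 4, 5)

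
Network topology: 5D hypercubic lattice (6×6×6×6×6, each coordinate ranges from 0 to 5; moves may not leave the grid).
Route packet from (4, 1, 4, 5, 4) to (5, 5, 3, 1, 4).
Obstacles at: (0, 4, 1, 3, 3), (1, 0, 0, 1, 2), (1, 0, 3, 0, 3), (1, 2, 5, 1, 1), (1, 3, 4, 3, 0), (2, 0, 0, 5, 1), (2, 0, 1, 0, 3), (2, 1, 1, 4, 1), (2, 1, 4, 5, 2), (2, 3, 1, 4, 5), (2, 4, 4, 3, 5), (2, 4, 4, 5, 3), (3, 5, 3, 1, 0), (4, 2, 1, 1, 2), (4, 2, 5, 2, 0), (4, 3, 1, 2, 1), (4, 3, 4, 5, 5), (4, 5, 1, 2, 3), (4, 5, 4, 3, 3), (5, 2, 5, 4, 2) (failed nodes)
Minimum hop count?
10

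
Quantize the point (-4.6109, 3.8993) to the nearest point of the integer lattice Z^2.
(-5, 4)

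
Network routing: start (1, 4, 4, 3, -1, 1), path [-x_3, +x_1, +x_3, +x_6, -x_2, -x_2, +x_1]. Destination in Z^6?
(3, 2, 4, 3, -1, 2)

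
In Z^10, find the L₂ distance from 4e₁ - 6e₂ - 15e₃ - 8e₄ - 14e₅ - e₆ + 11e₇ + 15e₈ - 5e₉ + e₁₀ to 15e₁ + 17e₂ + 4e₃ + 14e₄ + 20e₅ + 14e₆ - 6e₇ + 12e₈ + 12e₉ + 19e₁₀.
61.5386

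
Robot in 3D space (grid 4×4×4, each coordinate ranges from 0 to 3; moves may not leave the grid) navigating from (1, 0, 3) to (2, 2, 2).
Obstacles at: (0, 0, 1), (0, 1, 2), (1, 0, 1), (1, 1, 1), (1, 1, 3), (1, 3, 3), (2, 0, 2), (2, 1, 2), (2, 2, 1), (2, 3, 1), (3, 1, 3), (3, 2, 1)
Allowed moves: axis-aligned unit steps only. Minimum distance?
4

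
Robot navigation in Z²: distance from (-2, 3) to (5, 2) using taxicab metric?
8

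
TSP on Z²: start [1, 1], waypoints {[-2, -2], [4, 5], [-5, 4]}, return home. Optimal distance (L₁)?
32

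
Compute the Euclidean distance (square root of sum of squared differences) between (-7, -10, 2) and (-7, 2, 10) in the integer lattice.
14.4222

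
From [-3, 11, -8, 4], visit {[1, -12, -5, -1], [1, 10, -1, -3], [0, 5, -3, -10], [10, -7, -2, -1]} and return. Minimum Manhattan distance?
118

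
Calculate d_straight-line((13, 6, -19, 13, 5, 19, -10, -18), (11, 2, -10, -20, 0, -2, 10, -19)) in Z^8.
45.3542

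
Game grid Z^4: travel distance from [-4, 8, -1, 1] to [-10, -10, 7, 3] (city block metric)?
34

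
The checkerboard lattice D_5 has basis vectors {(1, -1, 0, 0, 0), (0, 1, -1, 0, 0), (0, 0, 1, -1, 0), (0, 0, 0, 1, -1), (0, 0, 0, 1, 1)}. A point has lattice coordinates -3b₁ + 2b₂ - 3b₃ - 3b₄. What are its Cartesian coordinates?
(-3, 5, -5, 0, 3)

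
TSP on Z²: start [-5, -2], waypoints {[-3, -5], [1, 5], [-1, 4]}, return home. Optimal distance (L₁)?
32
(one optimal route: (-5, -2) → (-3, -5) → (1, 5) → (-1, 4) → (-5, -2))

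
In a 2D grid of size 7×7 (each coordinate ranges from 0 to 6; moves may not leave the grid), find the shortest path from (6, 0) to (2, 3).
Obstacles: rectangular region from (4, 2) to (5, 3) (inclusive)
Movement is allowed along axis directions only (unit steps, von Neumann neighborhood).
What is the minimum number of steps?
7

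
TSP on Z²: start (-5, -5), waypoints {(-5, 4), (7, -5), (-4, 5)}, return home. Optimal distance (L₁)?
44
(one optimal route: (-5, -5) → (-5, 4) → (-4, 5) → (7, -5) → (-5, -5))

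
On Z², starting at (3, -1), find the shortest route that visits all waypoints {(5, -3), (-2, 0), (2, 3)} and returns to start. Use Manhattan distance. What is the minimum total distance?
26
(one optimal route: (3, -1) → (5, -3) → (-2, 0) → (2, 3) → (3, -1))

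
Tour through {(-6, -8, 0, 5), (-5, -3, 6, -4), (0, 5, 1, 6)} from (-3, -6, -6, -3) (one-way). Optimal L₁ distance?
60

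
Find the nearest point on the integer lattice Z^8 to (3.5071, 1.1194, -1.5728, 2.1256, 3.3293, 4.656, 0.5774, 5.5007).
(4, 1, -2, 2, 3, 5, 1, 6)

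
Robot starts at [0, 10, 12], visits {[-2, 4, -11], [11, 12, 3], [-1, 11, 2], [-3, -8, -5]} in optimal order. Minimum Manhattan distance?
76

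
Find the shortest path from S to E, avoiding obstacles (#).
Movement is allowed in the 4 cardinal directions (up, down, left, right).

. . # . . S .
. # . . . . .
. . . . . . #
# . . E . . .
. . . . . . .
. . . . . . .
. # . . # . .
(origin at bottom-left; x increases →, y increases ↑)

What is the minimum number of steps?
5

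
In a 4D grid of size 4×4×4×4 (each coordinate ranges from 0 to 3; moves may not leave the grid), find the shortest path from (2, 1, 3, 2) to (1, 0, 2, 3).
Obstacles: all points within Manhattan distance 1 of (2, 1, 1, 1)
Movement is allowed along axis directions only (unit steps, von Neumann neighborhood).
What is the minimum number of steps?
4
(one shortest path: (2, 1, 3, 2) → (1, 1, 3, 2) → (1, 0, 3, 2) → (1, 0, 2, 2) → (1, 0, 2, 3))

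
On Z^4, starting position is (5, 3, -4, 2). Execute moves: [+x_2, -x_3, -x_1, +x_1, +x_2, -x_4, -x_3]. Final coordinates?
(5, 5, -6, 1)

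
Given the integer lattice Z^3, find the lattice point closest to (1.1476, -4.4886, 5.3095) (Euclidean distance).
(1, -4, 5)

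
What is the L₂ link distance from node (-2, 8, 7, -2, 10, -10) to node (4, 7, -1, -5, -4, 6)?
23.7065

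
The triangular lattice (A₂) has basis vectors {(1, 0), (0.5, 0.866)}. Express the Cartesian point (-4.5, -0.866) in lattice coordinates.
-4b₁ - b₂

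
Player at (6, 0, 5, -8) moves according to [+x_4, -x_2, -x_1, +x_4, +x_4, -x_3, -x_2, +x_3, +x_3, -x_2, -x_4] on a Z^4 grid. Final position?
(5, -3, 6, -6)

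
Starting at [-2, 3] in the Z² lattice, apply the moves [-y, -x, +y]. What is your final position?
(-3, 3)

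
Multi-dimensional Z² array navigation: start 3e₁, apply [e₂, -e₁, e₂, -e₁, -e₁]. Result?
(0, 2)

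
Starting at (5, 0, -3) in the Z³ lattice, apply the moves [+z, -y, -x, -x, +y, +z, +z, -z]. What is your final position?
(3, 0, -1)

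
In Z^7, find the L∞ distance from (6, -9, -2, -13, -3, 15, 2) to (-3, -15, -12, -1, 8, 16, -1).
12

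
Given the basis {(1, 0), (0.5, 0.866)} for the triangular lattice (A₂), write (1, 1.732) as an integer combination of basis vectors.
2b₂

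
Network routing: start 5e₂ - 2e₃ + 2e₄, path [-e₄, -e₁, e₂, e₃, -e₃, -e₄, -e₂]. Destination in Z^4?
(-1, 5, -2, 0)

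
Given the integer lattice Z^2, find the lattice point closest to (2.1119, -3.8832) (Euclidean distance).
(2, -4)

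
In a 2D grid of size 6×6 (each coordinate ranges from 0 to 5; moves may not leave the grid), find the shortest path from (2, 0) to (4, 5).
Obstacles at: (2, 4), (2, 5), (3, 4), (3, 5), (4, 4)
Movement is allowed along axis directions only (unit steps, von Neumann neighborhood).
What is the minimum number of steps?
9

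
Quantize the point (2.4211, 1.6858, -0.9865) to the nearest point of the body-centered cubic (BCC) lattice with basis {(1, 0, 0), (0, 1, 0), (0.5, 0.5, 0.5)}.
(2, 2, -1)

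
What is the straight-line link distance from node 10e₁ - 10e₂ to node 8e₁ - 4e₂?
6.32456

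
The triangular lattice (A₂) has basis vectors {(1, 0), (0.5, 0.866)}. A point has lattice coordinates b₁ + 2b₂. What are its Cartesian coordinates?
(2, 1.732)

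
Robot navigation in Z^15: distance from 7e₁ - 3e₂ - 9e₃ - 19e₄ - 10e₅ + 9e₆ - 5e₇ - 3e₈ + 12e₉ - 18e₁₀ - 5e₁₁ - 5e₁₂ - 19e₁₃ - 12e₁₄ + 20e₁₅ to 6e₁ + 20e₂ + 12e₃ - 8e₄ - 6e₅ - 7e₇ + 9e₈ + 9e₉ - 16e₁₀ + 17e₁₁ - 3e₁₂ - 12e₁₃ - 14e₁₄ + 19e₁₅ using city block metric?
122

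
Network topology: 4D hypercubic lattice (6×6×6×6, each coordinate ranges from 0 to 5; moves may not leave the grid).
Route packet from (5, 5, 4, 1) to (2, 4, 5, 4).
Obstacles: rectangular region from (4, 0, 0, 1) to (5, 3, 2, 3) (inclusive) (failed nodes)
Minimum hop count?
8
(one shortest path: (5, 5, 4, 1) → (4, 5, 4, 1) → (3, 5, 4, 1) → (2, 5, 4, 1) → (2, 4, 4, 1) → (2, 4, 5, 1) → (2, 4, 5, 2) → (2, 4, 5, 3) → (2, 4, 5, 4))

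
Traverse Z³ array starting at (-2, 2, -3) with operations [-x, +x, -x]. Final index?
(-3, 2, -3)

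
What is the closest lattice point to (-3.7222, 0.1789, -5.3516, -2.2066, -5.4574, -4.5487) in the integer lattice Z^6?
(-4, 0, -5, -2, -5, -5)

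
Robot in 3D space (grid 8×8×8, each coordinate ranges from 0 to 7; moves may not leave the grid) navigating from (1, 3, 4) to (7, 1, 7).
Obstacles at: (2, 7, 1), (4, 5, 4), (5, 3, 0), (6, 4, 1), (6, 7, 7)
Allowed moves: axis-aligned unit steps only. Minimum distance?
11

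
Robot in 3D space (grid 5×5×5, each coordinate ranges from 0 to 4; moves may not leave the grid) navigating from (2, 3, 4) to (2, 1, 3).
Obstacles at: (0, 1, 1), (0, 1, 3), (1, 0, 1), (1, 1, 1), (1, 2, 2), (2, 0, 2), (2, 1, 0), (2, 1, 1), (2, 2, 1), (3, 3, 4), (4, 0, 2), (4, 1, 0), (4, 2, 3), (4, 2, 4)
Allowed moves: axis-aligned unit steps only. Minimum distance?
3
(one shortest path: (2, 3, 4) → (2, 2, 4) → (2, 1, 4) → (2, 1, 3))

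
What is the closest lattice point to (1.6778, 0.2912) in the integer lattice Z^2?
(2, 0)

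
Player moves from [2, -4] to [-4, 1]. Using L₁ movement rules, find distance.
11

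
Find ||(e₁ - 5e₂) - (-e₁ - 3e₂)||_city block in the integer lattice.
4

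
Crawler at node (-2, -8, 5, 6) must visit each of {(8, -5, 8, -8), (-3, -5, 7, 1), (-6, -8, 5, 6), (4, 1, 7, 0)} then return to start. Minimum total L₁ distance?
80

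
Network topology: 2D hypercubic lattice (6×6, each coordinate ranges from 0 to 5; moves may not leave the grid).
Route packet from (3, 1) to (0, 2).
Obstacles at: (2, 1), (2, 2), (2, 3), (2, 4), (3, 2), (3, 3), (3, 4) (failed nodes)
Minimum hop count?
6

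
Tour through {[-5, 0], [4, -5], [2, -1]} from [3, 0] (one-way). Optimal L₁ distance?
20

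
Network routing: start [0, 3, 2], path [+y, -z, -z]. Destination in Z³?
(0, 4, 0)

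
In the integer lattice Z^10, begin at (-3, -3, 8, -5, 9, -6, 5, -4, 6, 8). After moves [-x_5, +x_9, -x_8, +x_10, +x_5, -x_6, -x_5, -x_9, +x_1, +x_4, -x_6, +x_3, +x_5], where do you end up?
(-2, -3, 9, -4, 9, -8, 5, -5, 6, 9)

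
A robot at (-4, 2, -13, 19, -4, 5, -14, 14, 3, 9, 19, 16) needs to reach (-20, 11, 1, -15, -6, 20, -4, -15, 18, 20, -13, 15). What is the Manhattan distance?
188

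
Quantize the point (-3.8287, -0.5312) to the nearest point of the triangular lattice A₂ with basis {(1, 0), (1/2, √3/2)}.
(-3.5, -0.866)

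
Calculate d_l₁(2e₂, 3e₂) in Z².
1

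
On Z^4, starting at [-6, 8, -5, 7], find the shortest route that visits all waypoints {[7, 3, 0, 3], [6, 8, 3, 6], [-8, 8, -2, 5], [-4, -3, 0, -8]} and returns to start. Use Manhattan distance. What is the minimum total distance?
98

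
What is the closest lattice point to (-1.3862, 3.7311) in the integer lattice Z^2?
(-1, 4)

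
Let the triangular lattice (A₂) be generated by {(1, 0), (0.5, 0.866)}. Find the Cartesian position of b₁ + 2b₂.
(2, 1.732)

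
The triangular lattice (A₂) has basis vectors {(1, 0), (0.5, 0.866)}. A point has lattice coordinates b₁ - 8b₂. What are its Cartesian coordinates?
(-3, -6.928)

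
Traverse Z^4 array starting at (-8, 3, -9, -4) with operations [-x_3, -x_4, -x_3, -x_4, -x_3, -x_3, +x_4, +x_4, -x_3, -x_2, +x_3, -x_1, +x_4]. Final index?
(-9, 2, -13, -3)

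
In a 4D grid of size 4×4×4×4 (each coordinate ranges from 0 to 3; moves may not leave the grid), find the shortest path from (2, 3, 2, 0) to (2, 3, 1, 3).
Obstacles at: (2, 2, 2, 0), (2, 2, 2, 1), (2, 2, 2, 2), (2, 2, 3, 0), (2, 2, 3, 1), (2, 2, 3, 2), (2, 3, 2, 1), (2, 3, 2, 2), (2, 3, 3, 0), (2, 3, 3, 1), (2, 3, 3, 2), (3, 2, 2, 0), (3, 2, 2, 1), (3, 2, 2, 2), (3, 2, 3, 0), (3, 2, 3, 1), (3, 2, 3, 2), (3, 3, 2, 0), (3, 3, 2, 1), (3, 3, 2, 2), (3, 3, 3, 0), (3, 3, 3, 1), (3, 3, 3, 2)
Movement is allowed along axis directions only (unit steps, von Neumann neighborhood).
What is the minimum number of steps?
4
(one shortest path: (2, 3, 2, 0) → (2, 3, 1, 0) → (2, 3, 1, 1) → (2, 3, 1, 2) → (2, 3, 1, 3))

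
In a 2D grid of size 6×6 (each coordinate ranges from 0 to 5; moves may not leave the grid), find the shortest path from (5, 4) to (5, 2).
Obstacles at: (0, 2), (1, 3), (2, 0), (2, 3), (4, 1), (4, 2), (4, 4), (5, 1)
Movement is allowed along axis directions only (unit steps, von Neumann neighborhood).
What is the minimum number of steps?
2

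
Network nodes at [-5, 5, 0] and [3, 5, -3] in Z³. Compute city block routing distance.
11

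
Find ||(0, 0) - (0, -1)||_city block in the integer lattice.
1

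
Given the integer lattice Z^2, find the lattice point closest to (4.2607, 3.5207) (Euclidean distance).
(4, 4)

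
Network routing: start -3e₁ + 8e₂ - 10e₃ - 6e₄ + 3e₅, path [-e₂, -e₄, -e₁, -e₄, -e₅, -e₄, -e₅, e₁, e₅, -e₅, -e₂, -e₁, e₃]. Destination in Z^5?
(-4, 6, -9, -9, 1)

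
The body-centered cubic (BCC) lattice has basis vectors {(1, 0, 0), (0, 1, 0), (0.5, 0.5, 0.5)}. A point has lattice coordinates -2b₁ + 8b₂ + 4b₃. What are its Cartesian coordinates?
(0, 10, 2)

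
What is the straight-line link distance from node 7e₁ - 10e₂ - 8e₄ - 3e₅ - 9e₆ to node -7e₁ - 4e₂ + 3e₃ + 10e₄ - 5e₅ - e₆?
25.1595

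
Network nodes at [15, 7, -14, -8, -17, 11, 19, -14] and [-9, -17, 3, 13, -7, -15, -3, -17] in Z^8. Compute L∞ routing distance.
26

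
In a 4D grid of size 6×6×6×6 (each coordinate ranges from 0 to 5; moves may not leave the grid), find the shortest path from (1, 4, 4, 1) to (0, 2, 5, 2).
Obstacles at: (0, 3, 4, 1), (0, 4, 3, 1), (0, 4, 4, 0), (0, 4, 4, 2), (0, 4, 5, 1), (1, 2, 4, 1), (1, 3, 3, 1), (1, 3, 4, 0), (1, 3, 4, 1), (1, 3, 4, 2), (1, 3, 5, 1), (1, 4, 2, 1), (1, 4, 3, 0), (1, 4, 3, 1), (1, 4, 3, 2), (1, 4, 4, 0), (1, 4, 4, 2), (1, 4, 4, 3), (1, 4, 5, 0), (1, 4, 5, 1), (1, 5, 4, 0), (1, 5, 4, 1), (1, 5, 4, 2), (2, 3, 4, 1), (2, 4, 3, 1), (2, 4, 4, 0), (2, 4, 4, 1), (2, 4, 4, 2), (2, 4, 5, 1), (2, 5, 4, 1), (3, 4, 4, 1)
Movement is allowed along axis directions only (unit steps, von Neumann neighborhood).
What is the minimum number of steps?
7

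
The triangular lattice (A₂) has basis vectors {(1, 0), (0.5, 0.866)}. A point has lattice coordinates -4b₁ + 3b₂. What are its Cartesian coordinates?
(-2.5, 2.598)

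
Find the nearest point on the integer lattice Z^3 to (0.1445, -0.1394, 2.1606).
(0, 0, 2)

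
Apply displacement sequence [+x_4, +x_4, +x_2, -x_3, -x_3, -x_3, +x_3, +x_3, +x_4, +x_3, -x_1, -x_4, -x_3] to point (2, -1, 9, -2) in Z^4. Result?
(1, 0, 8, 0)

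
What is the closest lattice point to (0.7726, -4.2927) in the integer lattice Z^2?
(1, -4)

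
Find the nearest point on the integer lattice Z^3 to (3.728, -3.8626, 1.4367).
(4, -4, 1)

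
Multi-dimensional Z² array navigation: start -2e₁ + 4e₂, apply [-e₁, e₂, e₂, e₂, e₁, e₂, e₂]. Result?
(-2, 9)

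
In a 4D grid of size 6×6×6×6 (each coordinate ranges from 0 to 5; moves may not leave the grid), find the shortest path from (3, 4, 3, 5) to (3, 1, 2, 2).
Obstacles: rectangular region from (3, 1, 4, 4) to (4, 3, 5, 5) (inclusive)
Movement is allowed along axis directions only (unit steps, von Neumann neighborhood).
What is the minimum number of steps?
7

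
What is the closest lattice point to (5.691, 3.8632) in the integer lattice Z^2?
(6, 4)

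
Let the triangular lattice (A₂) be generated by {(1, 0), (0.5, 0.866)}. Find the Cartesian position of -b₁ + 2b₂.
(0, 1.732)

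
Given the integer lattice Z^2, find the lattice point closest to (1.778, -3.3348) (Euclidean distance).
(2, -3)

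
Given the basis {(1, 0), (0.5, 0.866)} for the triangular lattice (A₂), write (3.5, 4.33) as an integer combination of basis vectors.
b₁ + 5b₂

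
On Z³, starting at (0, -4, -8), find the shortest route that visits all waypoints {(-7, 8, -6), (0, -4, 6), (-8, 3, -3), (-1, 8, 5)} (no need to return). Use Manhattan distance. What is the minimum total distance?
54
(one optimal route: (0, -4, -8) → (0, -4, 6) → (-1, 8, 5) → (-7, 8, -6) → (-8, 3, -3))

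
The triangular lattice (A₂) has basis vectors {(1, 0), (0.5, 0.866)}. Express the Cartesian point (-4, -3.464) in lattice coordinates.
-2b₁ - 4b₂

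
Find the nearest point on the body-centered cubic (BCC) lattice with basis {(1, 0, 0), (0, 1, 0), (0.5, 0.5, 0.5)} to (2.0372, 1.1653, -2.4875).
(2, 1, -2)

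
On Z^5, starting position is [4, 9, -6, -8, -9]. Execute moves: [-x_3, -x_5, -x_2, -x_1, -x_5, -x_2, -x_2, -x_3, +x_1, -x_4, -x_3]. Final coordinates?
(4, 6, -9, -9, -11)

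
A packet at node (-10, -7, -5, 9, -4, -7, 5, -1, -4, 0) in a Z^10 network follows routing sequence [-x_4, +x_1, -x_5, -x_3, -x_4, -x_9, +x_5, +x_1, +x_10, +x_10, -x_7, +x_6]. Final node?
(-8, -7, -6, 7, -4, -6, 4, -1, -5, 2)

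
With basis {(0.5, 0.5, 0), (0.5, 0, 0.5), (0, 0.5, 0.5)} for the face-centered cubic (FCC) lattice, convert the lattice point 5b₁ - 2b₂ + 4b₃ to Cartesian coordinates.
(1.5, 4.5, 1)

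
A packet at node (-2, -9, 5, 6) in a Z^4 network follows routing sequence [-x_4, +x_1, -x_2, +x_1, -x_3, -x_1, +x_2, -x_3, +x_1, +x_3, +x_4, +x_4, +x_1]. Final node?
(1, -9, 4, 7)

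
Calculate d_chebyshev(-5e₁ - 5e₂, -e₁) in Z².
5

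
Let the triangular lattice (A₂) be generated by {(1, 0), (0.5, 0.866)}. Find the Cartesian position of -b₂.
(-0.5, -0.866)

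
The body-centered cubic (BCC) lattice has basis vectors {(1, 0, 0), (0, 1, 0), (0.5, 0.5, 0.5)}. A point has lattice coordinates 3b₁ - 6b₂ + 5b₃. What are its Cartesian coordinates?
(5.5, -3.5, 2.5)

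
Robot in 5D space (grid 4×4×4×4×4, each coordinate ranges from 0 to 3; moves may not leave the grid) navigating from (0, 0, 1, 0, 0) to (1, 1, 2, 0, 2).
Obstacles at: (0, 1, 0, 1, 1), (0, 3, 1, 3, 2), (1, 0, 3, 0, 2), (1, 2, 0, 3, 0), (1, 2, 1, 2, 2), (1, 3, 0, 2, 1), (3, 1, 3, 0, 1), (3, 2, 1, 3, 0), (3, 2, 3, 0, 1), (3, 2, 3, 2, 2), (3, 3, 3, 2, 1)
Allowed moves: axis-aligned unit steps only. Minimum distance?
5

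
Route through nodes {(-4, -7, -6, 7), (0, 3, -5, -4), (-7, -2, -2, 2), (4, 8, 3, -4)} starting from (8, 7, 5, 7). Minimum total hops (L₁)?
73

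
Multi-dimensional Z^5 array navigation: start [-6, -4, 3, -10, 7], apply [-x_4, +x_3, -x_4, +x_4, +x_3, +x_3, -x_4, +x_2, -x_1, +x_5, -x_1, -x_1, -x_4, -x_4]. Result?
(-9, -3, 6, -14, 8)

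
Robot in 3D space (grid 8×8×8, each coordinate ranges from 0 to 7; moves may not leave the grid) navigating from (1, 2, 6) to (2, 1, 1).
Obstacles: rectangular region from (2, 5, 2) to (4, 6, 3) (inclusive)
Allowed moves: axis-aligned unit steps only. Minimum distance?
7
(one shortest path: (1, 2, 6) → (2, 2, 6) → (2, 1, 6) → (2, 1, 5) → (2, 1, 4) → (2, 1, 3) → (2, 1, 2) → (2, 1, 1))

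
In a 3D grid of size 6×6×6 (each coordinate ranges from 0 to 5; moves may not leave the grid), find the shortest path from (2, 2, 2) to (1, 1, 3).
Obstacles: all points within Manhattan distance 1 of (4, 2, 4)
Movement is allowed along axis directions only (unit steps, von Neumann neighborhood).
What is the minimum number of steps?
3
(one shortest path: (2, 2, 2) → (1, 2, 2) → (1, 1, 2) → (1, 1, 3))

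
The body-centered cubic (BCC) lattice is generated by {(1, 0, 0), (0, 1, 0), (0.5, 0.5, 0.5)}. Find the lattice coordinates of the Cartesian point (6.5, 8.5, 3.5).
3b₁ + 5b₂ + 7b₃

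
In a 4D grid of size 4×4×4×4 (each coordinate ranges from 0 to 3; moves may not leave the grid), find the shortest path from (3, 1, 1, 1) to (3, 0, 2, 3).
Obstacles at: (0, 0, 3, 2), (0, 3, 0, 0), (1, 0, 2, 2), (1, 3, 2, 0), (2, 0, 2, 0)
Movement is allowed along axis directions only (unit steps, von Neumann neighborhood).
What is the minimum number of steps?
4
(one shortest path: (3, 1, 1, 1) → (3, 0, 1, 1) → (3, 0, 2, 1) → (3, 0, 2, 2) → (3, 0, 2, 3))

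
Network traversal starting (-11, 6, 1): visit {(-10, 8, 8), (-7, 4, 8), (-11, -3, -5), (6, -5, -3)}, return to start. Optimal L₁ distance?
86
(one optimal route: (-11, 6, 1) → (-10, 8, 8) → (-7, 4, 8) → (6, -5, -3) → (-11, -3, -5) → (-11, 6, 1))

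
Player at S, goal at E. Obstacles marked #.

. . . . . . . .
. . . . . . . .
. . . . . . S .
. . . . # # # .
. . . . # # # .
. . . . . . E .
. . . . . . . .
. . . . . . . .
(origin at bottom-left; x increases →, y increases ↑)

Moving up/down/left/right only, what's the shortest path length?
5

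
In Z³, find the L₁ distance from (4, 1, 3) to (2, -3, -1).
10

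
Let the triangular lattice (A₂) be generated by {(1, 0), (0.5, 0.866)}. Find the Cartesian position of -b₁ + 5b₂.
(1.5, 4.33)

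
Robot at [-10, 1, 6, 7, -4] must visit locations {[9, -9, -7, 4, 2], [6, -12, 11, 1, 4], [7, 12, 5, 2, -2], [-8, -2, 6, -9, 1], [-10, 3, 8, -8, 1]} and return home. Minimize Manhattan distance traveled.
182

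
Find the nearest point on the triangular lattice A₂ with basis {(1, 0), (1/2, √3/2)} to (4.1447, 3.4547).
(4, 3.464)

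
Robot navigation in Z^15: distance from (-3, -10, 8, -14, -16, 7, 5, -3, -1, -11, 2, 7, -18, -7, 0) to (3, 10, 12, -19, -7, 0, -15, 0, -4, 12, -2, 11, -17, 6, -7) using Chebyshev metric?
23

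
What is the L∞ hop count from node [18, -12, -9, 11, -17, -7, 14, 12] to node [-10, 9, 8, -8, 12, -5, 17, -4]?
29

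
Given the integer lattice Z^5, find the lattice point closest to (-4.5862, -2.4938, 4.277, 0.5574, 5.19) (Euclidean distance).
(-5, -2, 4, 1, 5)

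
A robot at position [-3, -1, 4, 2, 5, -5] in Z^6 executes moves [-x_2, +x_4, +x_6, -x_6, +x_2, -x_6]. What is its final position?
(-3, -1, 4, 3, 5, -6)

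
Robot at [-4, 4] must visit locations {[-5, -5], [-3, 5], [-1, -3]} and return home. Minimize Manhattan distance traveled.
28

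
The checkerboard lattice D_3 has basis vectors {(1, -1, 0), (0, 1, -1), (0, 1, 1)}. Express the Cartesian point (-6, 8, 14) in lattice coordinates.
-6b₁ - 6b₂ + 8b₃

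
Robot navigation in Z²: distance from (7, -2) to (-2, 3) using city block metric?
14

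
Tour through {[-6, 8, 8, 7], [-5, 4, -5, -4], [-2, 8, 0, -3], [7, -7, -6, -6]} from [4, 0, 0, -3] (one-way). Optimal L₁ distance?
80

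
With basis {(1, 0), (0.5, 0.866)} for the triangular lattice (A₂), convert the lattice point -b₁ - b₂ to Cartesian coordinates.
(-1.5, -0.866)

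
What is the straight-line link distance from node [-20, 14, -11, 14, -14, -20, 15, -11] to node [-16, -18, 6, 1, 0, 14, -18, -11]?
62.7615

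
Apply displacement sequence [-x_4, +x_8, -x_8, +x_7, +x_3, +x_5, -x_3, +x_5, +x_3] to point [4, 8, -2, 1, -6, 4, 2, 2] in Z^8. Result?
(4, 8, -1, 0, -4, 4, 3, 2)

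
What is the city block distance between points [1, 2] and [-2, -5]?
10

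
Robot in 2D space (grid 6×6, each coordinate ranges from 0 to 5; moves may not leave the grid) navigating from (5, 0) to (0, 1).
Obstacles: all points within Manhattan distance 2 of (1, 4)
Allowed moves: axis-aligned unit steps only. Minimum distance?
6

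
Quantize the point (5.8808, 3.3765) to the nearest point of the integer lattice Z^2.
(6, 3)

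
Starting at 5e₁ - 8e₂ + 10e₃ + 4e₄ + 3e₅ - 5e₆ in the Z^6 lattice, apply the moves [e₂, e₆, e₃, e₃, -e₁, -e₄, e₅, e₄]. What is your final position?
(4, -7, 12, 4, 4, -4)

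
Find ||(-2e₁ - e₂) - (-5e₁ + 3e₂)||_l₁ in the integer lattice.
7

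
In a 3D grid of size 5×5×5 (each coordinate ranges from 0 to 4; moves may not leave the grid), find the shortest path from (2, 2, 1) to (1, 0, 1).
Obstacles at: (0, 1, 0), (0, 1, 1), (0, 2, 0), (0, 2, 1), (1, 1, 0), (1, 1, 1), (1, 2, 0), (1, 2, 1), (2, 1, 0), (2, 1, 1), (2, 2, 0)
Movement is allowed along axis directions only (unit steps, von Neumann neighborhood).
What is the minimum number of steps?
5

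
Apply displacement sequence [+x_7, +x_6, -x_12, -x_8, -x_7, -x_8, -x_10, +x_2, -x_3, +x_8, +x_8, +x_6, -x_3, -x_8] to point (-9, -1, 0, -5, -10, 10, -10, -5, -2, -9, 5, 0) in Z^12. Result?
(-9, 0, -2, -5, -10, 12, -10, -6, -2, -10, 5, -1)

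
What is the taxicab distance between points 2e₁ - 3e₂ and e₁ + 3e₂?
7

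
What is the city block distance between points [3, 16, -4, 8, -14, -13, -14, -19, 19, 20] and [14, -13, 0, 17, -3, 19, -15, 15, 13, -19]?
176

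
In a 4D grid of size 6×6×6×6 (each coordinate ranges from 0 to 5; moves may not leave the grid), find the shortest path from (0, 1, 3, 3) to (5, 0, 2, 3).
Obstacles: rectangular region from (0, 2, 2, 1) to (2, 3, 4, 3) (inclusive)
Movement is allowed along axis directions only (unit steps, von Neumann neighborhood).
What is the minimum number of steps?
7
(one shortest path: (0, 1, 3, 3) → (1, 1, 3, 3) → (2, 1, 3, 3) → (3, 1, 3, 3) → (4, 1, 3, 3) → (5, 1, 3, 3) → (5, 0, 3, 3) → (5, 0, 2, 3))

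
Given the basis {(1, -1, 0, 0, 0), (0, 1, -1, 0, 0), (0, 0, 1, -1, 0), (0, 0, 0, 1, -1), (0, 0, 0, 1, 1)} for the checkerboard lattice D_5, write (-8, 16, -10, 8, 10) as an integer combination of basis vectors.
-8b₁ + 8b₂ - 2b₃ - 2b₄ + 8b₅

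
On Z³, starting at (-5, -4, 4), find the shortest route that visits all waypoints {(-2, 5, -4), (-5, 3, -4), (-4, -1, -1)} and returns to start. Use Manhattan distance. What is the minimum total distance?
40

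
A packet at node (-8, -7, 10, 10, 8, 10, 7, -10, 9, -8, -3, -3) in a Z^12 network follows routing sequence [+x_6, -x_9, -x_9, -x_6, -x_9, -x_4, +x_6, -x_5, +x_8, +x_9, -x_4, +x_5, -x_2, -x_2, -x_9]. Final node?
(-8, -9, 10, 8, 8, 11, 7, -9, 6, -8, -3, -3)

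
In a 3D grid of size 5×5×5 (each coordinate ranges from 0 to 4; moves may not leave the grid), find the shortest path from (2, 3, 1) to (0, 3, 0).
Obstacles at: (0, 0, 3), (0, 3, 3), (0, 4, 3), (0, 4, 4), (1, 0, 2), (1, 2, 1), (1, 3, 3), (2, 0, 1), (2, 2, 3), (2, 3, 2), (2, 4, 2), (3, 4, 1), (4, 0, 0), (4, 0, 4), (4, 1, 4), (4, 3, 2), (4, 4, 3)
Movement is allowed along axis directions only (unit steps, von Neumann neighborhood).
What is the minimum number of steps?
3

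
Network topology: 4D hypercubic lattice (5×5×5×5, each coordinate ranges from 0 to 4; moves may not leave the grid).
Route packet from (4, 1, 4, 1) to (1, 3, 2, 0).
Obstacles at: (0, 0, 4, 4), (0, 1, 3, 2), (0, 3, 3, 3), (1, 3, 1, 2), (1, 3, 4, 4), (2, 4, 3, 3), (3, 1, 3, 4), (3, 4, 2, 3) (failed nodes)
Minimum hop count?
8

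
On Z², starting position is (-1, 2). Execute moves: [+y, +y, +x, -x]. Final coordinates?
(-1, 4)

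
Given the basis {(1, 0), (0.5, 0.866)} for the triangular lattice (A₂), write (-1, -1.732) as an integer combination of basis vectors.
-2b₂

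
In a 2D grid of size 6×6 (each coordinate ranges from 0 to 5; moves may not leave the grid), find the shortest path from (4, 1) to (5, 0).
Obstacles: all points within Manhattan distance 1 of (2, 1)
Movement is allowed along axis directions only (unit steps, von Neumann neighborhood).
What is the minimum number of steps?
2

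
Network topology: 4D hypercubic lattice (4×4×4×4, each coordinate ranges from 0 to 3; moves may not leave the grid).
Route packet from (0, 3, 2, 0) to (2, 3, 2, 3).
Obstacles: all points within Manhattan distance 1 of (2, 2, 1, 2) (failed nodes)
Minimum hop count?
5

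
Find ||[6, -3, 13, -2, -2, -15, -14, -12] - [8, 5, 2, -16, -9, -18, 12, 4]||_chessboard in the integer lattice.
26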